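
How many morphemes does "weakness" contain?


Word: "weakness"
Morphemes: weak / -ness
Each morpheme carries meaning
= 2 morphemes


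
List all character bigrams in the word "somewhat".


Word: "somewhat" (length 8)
Number of bigrams = 8 - 2 + 1 = 7
  Position 0: "so"
  Position 1: "om"
  Position 2: "me"
  Position 3: "ew"
  Position 4: "wh"
  Position 5: "ha"
  Position 6: "at"
Bigrams = "so", "om", "me", "ew", "wh", "ha", "at"


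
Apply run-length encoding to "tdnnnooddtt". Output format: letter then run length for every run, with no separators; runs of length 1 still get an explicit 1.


String: "tdnnnooddtt"
Scanning for consecutive runs:
  't' x 1
  'd' x 1
  'n' x 3
  'o' x 2
  'd' x 2
  't' x 2
RLE = "t1d1n3o2d2t2"


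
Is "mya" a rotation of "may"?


Word: "may", Candidate: "mya"
Method: check if candidate is substring of word+word
"maymay" contains "mya"? No
Is rotation = No


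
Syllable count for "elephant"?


Word: "elephant"
Syllable breakdown: el-e-phant
Counting: 3 parts
= 3 syllables


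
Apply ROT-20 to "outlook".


Word: "outlook"
Shift: 20
Each letter → (letter + shift) mod 26:
  'o' (14) + 20 = 8 → 'i'
  'u' (20) + 20 = 14 → 'o'
  't' (19) + 20 = 13 → 'n'
  'l' (11) + 20 = 5 → 'f'
  'o' (14) + 20 = 8 → 'i'
  'o' (14) + 20 = 8 → 'i'
  'k' (10) + 20 = 4 → 'e'
Result = "ionfiie"


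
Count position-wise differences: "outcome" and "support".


Comparing character by character (same length = 7):
  Pos 0: 'o' vs 's' !=
  Pos 1: 'u' vs 'u' =
  Pos 2: 't' vs 'p' !=
  Pos 3: 'c' vs 'p' !=
  Pos 4: 'o' vs 'o' =
  Pos 5: 'm' vs 'r' !=
  Pos 6: 'e' vs 't' !=
Hamming distance = 5


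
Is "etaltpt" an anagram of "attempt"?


Word 1: "attempt" → sorted: aempttt
Word 2: "etaltpt" → sorted: aelpttt
Same letters? aempttt != aelpttt
Anagram = No


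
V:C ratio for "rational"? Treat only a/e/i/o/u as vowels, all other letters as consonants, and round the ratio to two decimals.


Word: "rational"
Vowels (a,e,i,o,u): 4
Consonants: 4
Ratio = 4/4
= 1.00


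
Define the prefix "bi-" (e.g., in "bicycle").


Prefix: bi-
As in: bicycle -> bi- + cycle
Meaning = two


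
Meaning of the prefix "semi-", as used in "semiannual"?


Prefix: semi-
Example: semiannual = semi- + annual
Meaning = half


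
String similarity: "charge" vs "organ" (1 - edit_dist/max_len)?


Word 1: "charge" (length 6)
Word 2: "organ" (length 5)
One optimal edit sequence:
  1. delete 'c'  (+1)
  2. delete 'h'  (+1)
  3. substitute 'a' -> 'o'  (+1)
  4. keep 'r'
  5. keep 'g'
  6. insert 'a'  (+1)
  7. substitute 'e' -> 'n'  (+1)
Edit distance = 5
Max length = max(6, 5) = 6
Similarity = 1 - 5/6
= 0.1667


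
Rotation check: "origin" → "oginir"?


Word: "origin", Candidate: "oginir"
Method: check if candidate is substring of word+word
"originorigin" contains "oginir"? No
Is rotation = No


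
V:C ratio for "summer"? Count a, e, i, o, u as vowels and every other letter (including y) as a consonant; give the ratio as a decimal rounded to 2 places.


Word: "summer"
Vowels (a,e,i,o,u): 2
Consonants: 4
Ratio = 2/4
= 0.50


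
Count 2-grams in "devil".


Word: "devil" (length 5)
Number of 2-grams = length - 2 + 1 = 5 - 2 + 1
= 4


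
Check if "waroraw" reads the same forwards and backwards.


Word: "waroraw"
Reversed: "waroraw"
Forward == Backward? waroraw == waroraw
Palindrome = Yes


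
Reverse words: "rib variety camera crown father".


Original: "rib variety camera crown father"
Words (1..n): rib | variety | camera | crown | father
Reversed (n..1): father | crown | camera | variety | rib
Result = "father crown camera variety rib"


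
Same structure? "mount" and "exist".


Pattern of "mount": [0, 1, 2, 3, 4]
Pattern of "exist": [0, 1, 2, 3, 4]
Patterns match
Same pattern = Yes


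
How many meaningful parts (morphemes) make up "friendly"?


Word: "friendly"
Morphemes: friend + -ly
Each morpheme carries meaning
= 2 morphemes


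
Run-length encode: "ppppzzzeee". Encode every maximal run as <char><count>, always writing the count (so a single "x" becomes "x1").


String: "ppppzzzeee"
Scanning for consecutive runs:
  'p' x 4
  'z' x 3
  'e' x 3
RLE = "p4z3e3"


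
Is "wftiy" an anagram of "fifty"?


Word 1: "fifty" → sorted: ffity
Word 2: "wftiy" → sorted: fitwy
Same letters? ffity != fitwy
Anagram = No


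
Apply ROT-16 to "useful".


Word: "useful"
Shift: 16
Each letter → (letter + shift) mod 26:
  'u' (20) + 16 = 10 → 'k'
  's' (18) + 16 = 8 → 'i'
  'e' (4) + 16 = 20 → 'u'
  'f' (5) + 16 = 21 → 'v'
  'u' (20) + 16 = 10 → 'k'
  'l' (11) + 16 = 1 → 'b'
Result = "kiuvkb"


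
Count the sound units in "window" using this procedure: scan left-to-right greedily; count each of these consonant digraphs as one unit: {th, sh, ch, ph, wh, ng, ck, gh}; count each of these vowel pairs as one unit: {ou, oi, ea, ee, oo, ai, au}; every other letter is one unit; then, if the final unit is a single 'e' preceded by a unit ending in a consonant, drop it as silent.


Word: "window" (6 letters)
Left-to-right scan:
  [1] 'w' (letter)
  [2] 'i' (letter)
  [3] 'n' (letter)
  [4] 'd' (letter)
  [5] 'o' (letter)
  [6] 'w' (letter)
Units from scan: 6
Sound units = 6 units


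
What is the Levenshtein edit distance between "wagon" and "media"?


Word 1: "wagon" (length 5)
Word 2: "media" (length 5)
One optimal edit sequence (insert/delete/substitute each cost 1):
  1. substitute 'w' -> 'm'  (+1)
  2. substitute 'a' -> 'e'  (+1)
  3. substitute 'g' -> 'd'  (+1)
  4. substitute 'o' -> 'i'  (+1)
  5. substitute 'n' -> 'a'  (+1)
Total edit operations: 5
Edit distance = 5


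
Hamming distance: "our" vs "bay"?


Comparing character by character (same length = 3):
  Pos 0: 'o' vs 'b' !=
  Pos 1: 'u' vs 'a' !=
  Pos 2: 'r' vs 'y' !=
Hamming distance = 3


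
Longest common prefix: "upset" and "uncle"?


Word 1: "upset"
Word 2: "uncle"
Comparing from start:
  Pos 0: 'u' == 'u'
  Pos 1: 'p' != 'n' (stop)
LCP = "u" (length 1)


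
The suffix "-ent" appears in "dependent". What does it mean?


Suffix: -ent
Example: dependent = depend + -ent
Meaning = one who / that which


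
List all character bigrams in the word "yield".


Word: "yield" (length 5)
Number of bigrams = 5 - 2 + 1 = 4
  Position 0: "yi"
  Position 1: "ie"
  Position 2: "el"
  Position 3: "ld"
Bigrams = "yi", "ie", "el", "ld"


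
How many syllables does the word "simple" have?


Word: "simple"
Syllable breakdown: sim · ple
Counting: 2 parts
= 2 syllables


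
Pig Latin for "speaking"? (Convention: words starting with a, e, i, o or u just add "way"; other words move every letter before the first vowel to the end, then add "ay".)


Word: "speaking"
Starts with consonant(s) → move to end, add 'ay'
Consonant cluster: "sp"
Pig Latin = "eakingspay"


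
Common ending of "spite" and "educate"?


Word 1: "spite"
Word 2: "educate"
Comparing from end:
  Pos -1: 'e' == 'e'
  Pos -2: 't' == 't'
  Pos -3: 'i' != 'a' (stop)
LCS = "te" (length 2)


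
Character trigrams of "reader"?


Word: "reader" (length 6)
Number of trigrams = 6 - 3 + 1 = 4
  Position 0: "rea"
  Position 1: "ead"
  Position 2: "ade"
  Position 3: "der"
Trigrams = "rea", "ead", "ade", "der"


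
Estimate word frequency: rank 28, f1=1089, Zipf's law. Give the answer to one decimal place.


Zipf's law: f(r) = f(1) / r
f(1) = 1089
f(28) = 1089 / 28
= 38.9 occurrences


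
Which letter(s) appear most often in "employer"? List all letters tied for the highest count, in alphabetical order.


Word: "employer"
Letter counts:
  'e': 2
  'l': 1
  'm': 1
  'o': 1
  'p': 1
  'r': 1
  'y': 1
Maximum count = 2
Most frequent = 'e' (2 times each)


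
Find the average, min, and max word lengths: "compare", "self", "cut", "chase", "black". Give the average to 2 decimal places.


Lengths: "compare"=7, "self"=4, "cut"=3, "chase"=5, "black"=5
Sum = 24, Count = 5
Average = 24/5 = 4.80
= avg=4.80, min=3, max=7


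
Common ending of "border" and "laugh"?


Word 1: "border"
Word 2: "laugh"
Comparing from end:
  Pos -1: 'r' != 'h' (stop)
LCS = "" (length 0)


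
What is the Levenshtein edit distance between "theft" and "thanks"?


Word 1: "theft" (length 5)
Word 2: "thanks" (length 6)
One optimal edit sequence (insert/delete/substitute each cost 1):
  1. keep 't'
  2. keep 'h'
  3. insert 'a'  (+1)
  4. substitute 'e' -> 'n'  (+1)
  5. substitute 'f' -> 'k'  (+1)
  6. substitute 't' -> 's'  (+1)
Total edit operations: 4
Edit distance = 4


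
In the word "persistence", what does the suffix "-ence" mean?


Suffix: -ence
Example: persistence = persist + -ence
Meaning = state of


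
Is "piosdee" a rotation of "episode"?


Word: "episode", Candidate: "piosdee"
Method: check if candidate is substring of word+word
"episodeepisode" contains "piosdee"? No
Is rotation = No


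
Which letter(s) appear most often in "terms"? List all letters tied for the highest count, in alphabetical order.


Word: "terms"
Letter counts:
  'e': 1
  'm': 1
  'r': 1
  's': 1
  't': 1
Maximum count = 1
Most frequent = 'e', 'm', 'r', 's', 't' (1 time each)


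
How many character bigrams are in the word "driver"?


Word: "driver" (length 6)
Number of 2-grams = length - 2 + 1 = 6 - 2 + 1
= 5


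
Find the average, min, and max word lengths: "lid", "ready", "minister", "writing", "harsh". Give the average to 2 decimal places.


Lengths: "lid"=3, "ready"=5, "minister"=8, "writing"=7, "harsh"=5
Sum = 28, Count = 5
Average = 28/5 = 5.60
= avg=5.60, min=3, max=8


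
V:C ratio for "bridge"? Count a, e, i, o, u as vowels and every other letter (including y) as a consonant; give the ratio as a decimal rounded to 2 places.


Word: "bridge"
Vowels (a,e,i,o,u): 2
Consonants: 4
Ratio = 2/4
= 0.50


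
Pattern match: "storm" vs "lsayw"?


Pattern of "storm": [0, 1, 2, 3, 4]
Pattern of "lsayw": [0, 1, 2, 3, 4]
Patterns match
Same pattern = Yes


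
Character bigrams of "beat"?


Word: "beat" (length 4)
Number of bigrams = 4 - 2 + 1 = 3
  Position 0: "be"
  Position 1: "ea"
  Position 2: "at"
Bigrams = "be", "ea", "at"


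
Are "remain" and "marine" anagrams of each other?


Word 1: "remain" → sorted: aeimnr
Word 2: "marine" → sorted: aeimnr
Same letters? aeimnr == aeimnr
Anagram = Yes


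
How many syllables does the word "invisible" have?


Word: "invisible"
Syllable breakdown: in / vis / i / ble
Counting: 4 parts
= 4 syllables


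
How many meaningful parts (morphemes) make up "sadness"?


Word: "sadness"
Morphemes: sad | -ness
Each morpheme carries meaning
= 2 morphemes


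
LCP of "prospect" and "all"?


Word 1: "prospect"
Word 2: "all"
Comparing from start:
  Pos 0: 'p' != 'a' (stop)
LCP = "" (length 0)


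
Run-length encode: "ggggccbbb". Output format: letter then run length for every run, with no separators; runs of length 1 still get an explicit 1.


String: "ggggccbbb"
Scanning for consecutive runs:
  'g' x 4
  'c' x 2
  'b' x 3
RLE = "g4c2b3"


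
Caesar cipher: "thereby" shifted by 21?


Word: "thereby"
Shift: 21
Each letter → (letter + shift) mod 26:
  't' (19) + 21 = 14 → 'o'
  'h' (7) + 21 = 2 → 'c'
  'e' (4) + 21 = 25 → 'z'
  'r' (17) + 21 = 12 → 'm'
  'e' (4) + 21 = 25 → 'z'
  'b' (1) + 21 = 22 → 'w'
  'y' (24) + 21 = 19 → 't'
Result = "oczmzwt"


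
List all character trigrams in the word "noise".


Word: "noise" (length 5)
Number of trigrams = 5 - 3 + 1 = 3
  Position 0: "noi"
  Position 1: "ois"
  Position 2: "ise"
Trigrams = "noi", "ois", "ise"


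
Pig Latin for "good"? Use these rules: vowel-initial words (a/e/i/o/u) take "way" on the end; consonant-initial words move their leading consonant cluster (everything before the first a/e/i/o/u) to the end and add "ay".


Word: "good"
Starts with consonant(s) → move to end, add 'ay'
Consonant cluster: "g"
Pig Latin = "oodgay"


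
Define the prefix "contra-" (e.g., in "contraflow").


Prefix: contra-
As in: contraflow -> contra- + flow
Meaning = against


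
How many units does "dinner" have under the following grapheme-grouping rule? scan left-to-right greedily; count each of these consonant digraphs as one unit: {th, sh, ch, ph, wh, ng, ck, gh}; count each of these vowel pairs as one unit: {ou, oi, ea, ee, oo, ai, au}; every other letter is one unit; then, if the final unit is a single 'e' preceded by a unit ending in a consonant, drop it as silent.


Word: "dinner" (6 letters)
Left-to-right scan:
  (1) 'd' (letter)
  (2) 'i' (letter)
  (3) 'n' (letter)
  (4) 'n' (letter)
  (5) 'e' (letter)
  (6) 'r' (letter)
Units from scan: 6
Sound units = 6 units


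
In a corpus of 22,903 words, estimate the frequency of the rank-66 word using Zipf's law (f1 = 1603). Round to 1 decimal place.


Zipf's law: f(r) = f(1) / r
f(1) = 1603
f(66) = 1603 / 66
= 24.3 occurrences


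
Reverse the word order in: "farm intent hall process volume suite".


Original: "farm intent hall process volume suite"
Words (1..n): farm | intent | hall | process | volume | suite
Reversed (n..1): suite | volume | process | hall | intent | farm
Result = "suite volume process hall intent farm"


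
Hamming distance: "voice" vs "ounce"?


Comparing character by character (same length = 5):
  Pos 0: 'v' vs 'o' !=
  Pos 1: 'o' vs 'u' !=
  Pos 2: 'i' vs 'n' !=
  Pos 3: 'c' vs 'c' =
  Pos 4: 'e' vs 'e' =
Hamming distance = 3


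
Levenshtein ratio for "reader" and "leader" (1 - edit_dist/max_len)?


Word 1: "reader" (length 6)
Word 2: "leader" (length 6)
One optimal edit sequence:
  1. substitute 'r' -> 'l'  (+1)
  2. keep 'e'
  3. keep 'a'
  4. keep 'd'
  5. keep 'e'
  6. keep 'r'
Edit distance = 1
Max length = max(6, 6) = 6
Similarity = 1 - 1/6
= 0.8333


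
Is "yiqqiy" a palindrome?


Word: "yiqqiy"
Reversed: "yiqqiy"
Forward == Backward? yiqqiy == yiqqiy
Palindrome = Yes


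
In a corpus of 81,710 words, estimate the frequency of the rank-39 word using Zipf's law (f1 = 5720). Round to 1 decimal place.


Zipf's law: f(r) = f(1) / r
f(1) = 5720
f(39) = 5720 / 39
= 146.7 occurrences


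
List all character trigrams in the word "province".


Word: "province" (length 8)
Number of trigrams = 8 - 3 + 1 = 6
  Position 0: "pro"
  Position 1: "rov"
  Position 2: "ovi"
  Position 3: "vin"
  Position 4: "inc"
  Position 5: "nce"
Trigrams = "pro", "rov", "ovi", "vin", "inc", "nce"


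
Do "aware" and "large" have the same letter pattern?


Pattern of "aware": [0, 1, 0, 2, 3]
Pattern of "large": [0, 1, 2, 3, 4]
Patterns do not match
Same pattern = No


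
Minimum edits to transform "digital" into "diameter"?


Word 1: "digital" (length 7)
Word 2: "diameter" (length 8)
One optimal edit sequence (insert/delete/substitute each cost 1):
  1. keep 'd'
  2. keep 'i'
  3. insert 'a'  (+1)
  4. substitute 'g' -> 'm'  (+1)
  5. substitute 'i' -> 'e'  (+1)
  6. keep 't'
  7. substitute 'a' -> 'e'  (+1)
  8. substitute 'l' -> 'r'  (+1)
Total edit operations: 5
Edit distance = 5


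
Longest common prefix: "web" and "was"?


Word 1: "web"
Word 2: "was"
Comparing from start:
  Pos 0: 'w' == 'w'
  Pos 1: 'e' != 'a' (stop)
LCP = "w" (length 1)


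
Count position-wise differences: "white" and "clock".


Comparing character by character (same length = 5):
  Pos 0: 'w' vs 'c' !=
  Pos 1: 'h' vs 'l' !=
  Pos 2: 'i' vs 'o' !=
  Pos 3: 't' vs 'c' !=
  Pos 4: 'e' vs 'k' !=
Hamming distance = 5


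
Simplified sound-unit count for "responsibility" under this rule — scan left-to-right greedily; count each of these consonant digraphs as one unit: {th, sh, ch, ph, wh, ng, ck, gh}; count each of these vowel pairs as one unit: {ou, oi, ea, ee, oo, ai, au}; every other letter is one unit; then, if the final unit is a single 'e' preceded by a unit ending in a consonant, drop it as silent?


Word: "responsibility" (14 letters)
Left-to-right scan:
  1. 'r' (letter)
  2. 'e' (letter)
  3. 's' (letter)
  4. 'p' (letter)
  5. 'o' (letter)
  6. 'n' (letter)
  7. 's' (letter)
  8. 'i' (letter)
  9. 'b' (letter)
  10. 'i' (letter)
  11. 'l' (letter)
  12. 'i' (letter)
  13. 't' (letter)
  14. 'y' (letter)
Units from scan: 14
Sound units = 14 units


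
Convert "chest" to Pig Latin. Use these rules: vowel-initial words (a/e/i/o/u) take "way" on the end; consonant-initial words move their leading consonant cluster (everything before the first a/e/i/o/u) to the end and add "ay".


Word: "chest"
Starts with consonant(s) → move to end, add 'ay'
Consonant cluster: "ch"
Pig Latin = "estchay"


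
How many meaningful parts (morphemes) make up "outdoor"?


Word: "outdoor"
Morphemes: out- / door
Each morpheme carries meaning
= 2 morphemes


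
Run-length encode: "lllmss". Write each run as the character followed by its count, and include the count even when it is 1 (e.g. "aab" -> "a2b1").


String: "lllmss"
Scanning for consecutive runs:
  'l' x 3
  'm' x 1
  's' x 2
RLE = "l3m1s2"


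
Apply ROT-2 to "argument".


Word: "argument"
Shift: 2
Each letter → (letter + shift) mod 26:
  'a' (0) + 2 = 2 → 'c'
  'r' (17) + 2 = 19 → 't'
  'g' (6) + 2 = 8 → 'i'
  'u' (20) + 2 = 22 → 'w'
  'm' (12) + 2 = 14 → 'o'
  'e' (4) + 2 = 6 → 'g'
  'n' (13) + 2 = 15 → 'p'
  't' (19) + 2 = 21 → 'v'
Result = "ctiwogpv"


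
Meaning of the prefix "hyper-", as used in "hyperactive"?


Prefix: hyper-
Example: hyperactive (hyper- + active)
Meaning = over / excessive


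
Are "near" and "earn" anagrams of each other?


Word 1: "near" → sorted: aenr
Word 2: "earn" → sorted: aenr
Same letters? aenr == aenr
Anagram = Yes


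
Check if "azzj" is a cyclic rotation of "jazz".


Word: "jazz", Candidate: "azzj"
Method: check if candidate is substring of word+word
"jazzjazz" contains "azzj"? Yes
Is rotation = Yes


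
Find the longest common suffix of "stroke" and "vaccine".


Word 1: "stroke"
Word 2: "vaccine"
Comparing from end:
  Pos -1: 'e' == 'e'
  Pos -2: 'k' != 'n' (stop)
LCS = "e" (length 1)


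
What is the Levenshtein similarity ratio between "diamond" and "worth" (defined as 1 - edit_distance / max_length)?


Word 1: "diamond" (length 7)
Word 2: "worth" (length 5)
One optimal edit sequence:
  1. delete 'd'  (+1)
  2. delete 'i'  (+1)
  3. substitute 'a' -> 'w'  (+1)
  4. substitute 'm' -> 'o'  (+1)
  5. substitute 'o' -> 'r'  (+1)
  6. substitute 'n' -> 't'  (+1)
  7. substitute 'd' -> 'h'  (+1)
Edit distance = 7
Max length = max(7, 5) = 7
Similarity = 1 - 7/7
= 0.0000


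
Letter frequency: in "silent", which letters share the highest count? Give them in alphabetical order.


Word: "silent"
Letter counts:
  'e': 1
  'i': 1
  'l': 1
  'n': 1
  's': 1
  't': 1
Maximum count = 1
Most frequent = 'e', 'i', 'l', 'n', 's', 't' (1 time each)


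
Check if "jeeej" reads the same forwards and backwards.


Word: "jeeej"
Reversed: "jeeej"
Forward == Backward? jeeej == jeeej
Palindrome = Yes


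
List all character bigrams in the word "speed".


Word: "speed" (length 5)
Number of bigrams = 5 - 2 + 1 = 4
  Position 0: "sp"
  Position 1: "pe"
  Position 2: "ee"
  Position 3: "ed"
Bigrams = "sp", "pe", "ee", "ed"


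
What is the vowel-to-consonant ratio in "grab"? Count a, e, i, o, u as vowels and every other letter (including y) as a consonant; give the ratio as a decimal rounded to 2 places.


Word: "grab"
Vowels (a,e,i,o,u): 1
Consonants: 3
Ratio = 1/3
= 0.33


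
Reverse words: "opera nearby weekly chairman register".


Original: "opera nearby weekly chairman register"
Words (1..n): opera | nearby | weekly | chairman | register
Reversed (n..1): register | chairman | weekly | nearby | opera
Result = "register chairman weekly nearby opera"


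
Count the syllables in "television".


Word: "television"
Syllable breakdown: tel / e / vi / sion
Counting: 4 parts
= 4 syllables


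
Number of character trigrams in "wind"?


Word: "wind" (length 4)
Number of 3-grams = length - 3 + 1 = 4 - 3 + 1
= 2


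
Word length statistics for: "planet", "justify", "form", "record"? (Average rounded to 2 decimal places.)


Lengths: "planet"=6, "justify"=7, "form"=4, "record"=6
Sum = 23, Count = 4
Average = 23/4 = 5.75
= avg=5.75, min=4, max=7


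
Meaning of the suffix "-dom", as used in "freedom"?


Suffix: -dom
Example: freedom = free + -dom
Meaning = state / realm


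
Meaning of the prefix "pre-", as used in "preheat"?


Prefix: pre-
Example: preheat (pre- + heat)
Meaning = before


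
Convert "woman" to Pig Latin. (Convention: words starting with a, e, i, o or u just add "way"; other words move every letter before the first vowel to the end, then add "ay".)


Word: "woman"
Starts with consonant(s) → move to end, add 'ay'
Consonant cluster: "w"
Pig Latin = "omanway"


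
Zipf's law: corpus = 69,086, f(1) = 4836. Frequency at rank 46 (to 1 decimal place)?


Zipf's law: f(r) = f(1) / r
f(1) = 4836
f(46) = 4836 / 46
= 105.1 occurrences


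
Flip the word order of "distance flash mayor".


Original: "distance flash mayor"
Words (1..n): distance | flash | mayor
Reversed (n..1): mayor | flash | distance
Result = "mayor flash distance"


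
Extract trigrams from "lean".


Word: "lean" (length 4)
Number of trigrams = 4 - 3 + 1 = 2
  Position 0: "lea"
  Position 1: "ean"
Trigrams = "lea", "ean"


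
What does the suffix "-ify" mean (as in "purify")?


Suffix: -ify
Example: purify (pure + -ify, with a spelling change)
Meaning = to make


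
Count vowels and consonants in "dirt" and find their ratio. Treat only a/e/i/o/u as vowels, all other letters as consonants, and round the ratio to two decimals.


Word: "dirt"
Vowels (a,e,i,o,u): 1
Consonants: 3
Ratio = 1/3
= 0.33


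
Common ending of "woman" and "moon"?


Word 1: "woman"
Word 2: "moon"
Comparing from end:
  Pos -1: 'n' == 'n'
  Pos -2: 'a' != 'o' (stop)
LCS = "n" (length 1)


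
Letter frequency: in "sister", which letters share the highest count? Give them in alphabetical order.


Word: "sister"
Letter counts:
  'e': 1
  'i': 1
  'r': 1
  's': 2
  't': 1
Maximum count = 2
Most frequent = 's' (2 times each)


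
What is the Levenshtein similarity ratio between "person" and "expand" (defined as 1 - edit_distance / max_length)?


Word 1: "person" (length 6)
Word 2: "expand" (length 6)
One optimal edit sequence:
  1. delete 'p'  (+1)
  2. keep 'e'
  3. substitute 'r' -> 'x'  (+1)
  4. substitute 's' -> 'p'  (+1)
  5. substitute 'o' -> 'a'  (+1)
  6. keep 'n'
  7. insert 'd'  (+1)
Edit distance = 5
Max length = max(6, 6) = 6
Similarity = 1 - 5/6
= 0.1667


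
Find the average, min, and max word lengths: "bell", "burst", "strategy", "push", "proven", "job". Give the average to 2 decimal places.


Lengths: "bell"=4, "burst"=5, "strategy"=8, "push"=4, "proven"=6, "job"=3
Sum = 30, Count = 6
Average = 30/6 = 5.00
= avg=5.00, min=3, max=8


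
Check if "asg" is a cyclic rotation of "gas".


Word: "gas", Candidate: "asg"
Method: check if candidate is substring of word+word
"gasgas" contains "asg"? Yes
Is rotation = Yes


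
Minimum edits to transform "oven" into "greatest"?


Word 1: "oven" (length 4)
Word 2: "greatest" (length 8)
One optimal edit sequence (insert/delete/substitute each cost 1):
  1. insert 'g'  (+1)
  2. insert 'r'  (+1)
  3. insert 'e'  (+1)
  4. substitute 'o' -> 'a'  (+1)
  5. substitute 'v' -> 't'  (+1)
  6. keep 'e'
  7. insert 's'  (+1)
  8. substitute 'n' -> 't'  (+1)
Total edit operations: 7
Edit distance = 7


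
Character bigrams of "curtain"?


Word: "curtain" (length 7)
Number of bigrams = 7 - 2 + 1 = 6
  Position 0: "cu"
  Position 1: "ur"
  Position 2: "rt"
  Position 3: "ta"
  Position 4: "ai"
  Position 5: "in"
Bigrams = "cu", "ur", "rt", "ta", "ai", "in"


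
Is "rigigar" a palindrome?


Word: "rigigar"
Reversed: "ragigir"
Forward == Backward? rigigar != ragigir
Palindrome = No


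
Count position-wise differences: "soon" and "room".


Comparing character by character (same length = 4):
  Pos 0: 's' vs 'r' !=
  Pos 1: 'o' vs 'o' =
  Pos 2: 'o' vs 'o' =
  Pos 3: 'n' vs 'm' !=
Hamming distance = 2


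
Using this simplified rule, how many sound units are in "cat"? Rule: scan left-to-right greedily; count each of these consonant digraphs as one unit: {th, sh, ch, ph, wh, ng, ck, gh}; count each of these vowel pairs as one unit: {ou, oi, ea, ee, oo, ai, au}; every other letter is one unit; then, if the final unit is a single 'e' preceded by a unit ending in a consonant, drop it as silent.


Word: "cat" (3 letters)
Left-to-right scan:
  [1] 'c' (letter)
  [2] 'a' (letter)
  [3] 't' (letter)
Units from scan: 3
Sound units = 3 units


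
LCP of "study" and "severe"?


Word 1: "study"
Word 2: "severe"
Comparing from start:
  Pos 0: 's' == 's'
  Pos 1: 't' != 'e' (stop)
LCP = "s" (length 1)


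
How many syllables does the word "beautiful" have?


Word: "beautiful"
Syllable breakdown: beau / ti / ful
Counting: 3 parts
= 3 syllables


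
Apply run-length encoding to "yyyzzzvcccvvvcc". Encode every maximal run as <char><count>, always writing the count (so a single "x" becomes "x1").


String: "yyyzzzvcccvvvcc"
Scanning for consecutive runs:
  'y' x 3
  'z' x 3
  'v' x 1
  'c' x 3
  'v' x 3
  'c' x 2
RLE = "y3z3v1c3v3c2"


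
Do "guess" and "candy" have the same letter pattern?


Pattern of "guess": [0, 1, 2, 3, 3]
Pattern of "candy": [0, 1, 2, 3, 4]
Patterns do not match
Same pattern = No


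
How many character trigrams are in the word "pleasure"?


Word: "pleasure" (length 8)
Number of 3-grams = length - 3 + 1 = 8 - 3 + 1
= 6


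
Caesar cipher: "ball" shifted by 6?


Word: "ball"
Shift: 6
Each letter → (letter + shift) mod 26:
  'b' (1) + 6 = 7 → 'h'
  'a' (0) + 6 = 6 → 'g'
  'l' (11) + 6 = 17 → 'r'
  'l' (11) + 6 = 17 → 'r'
Result = "hgrr"


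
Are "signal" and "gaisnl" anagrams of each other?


Word 1: "signal" → sorted: agilns
Word 2: "gaisnl" → sorted: agilns
Same letters? agilns == agilns
Anagram = Yes


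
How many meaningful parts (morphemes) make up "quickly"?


Word: "quickly"
Morphemes: quick | -ly
Each morpheme carries meaning
= 2 morphemes


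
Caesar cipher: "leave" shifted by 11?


Word: "leave"
Shift: 11
Each letter → (letter + shift) mod 26:
  'l' (11) + 11 = 22 → 'w'
  'e' (4) + 11 = 15 → 'p'
  'a' (0) + 11 = 11 → 'l'
  'v' (21) + 11 = 6 → 'g'
  'e' (4) + 11 = 15 → 'p'
Result = "wplgp"


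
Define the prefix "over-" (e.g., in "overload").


Prefix: over-
Example: overload = over- + load
Meaning = excessive


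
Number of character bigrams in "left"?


Word: "left" (length 4)
Number of 2-grams = length - 2 + 1 = 4 - 2 + 1
= 3


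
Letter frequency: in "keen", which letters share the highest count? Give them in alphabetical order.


Word: "keen"
Letter counts:
  'e': 2
  'k': 1
  'n': 1
Maximum count = 2
Most frequent = 'e' (2 times each)


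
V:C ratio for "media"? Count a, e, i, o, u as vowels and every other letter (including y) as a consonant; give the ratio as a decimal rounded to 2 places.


Word: "media"
Vowels (a,e,i,o,u): 3
Consonants: 2
Ratio = 3/2
= 1.50


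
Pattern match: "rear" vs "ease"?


Pattern of "rear": [0, 1, 2, 0]
Pattern of "ease": [0, 1, 2, 0]
Patterns match
Same pattern = Yes


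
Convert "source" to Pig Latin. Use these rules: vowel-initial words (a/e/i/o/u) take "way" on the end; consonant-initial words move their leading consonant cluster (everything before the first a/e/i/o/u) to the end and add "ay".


Word: "source"
Starts with consonant(s) → move to end, add 'ay'
Consonant cluster: "s"
Pig Latin = "ourcesay"


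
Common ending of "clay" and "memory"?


Word 1: "clay"
Word 2: "memory"
Comparing from end:
  Pos -1: 'y' == 'y'
  Pos -2: 'a' != 'r' (stop)
LCS = "y" (length 1)


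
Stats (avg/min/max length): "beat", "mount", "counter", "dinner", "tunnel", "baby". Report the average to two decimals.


Lengths: "beat"=4, "mount"=5, "counter"=7, "dinner"=6, "tunnel"=6, "baby"=4
Sum = 32, Count = 6
Average = 32/6 = 5.33
= avg=5.33, min=4, max=7


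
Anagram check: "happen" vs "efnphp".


Word 1: "happen" → sorted: aehnpp
Word 2: "efnphp" → sorted: efhnpp
Same letters? aehnpp != efhnpp
Anagram = No


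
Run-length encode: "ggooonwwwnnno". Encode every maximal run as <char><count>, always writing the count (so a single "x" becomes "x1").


String: "ggooonwwwnnno"
Scanning for consecutive runs:
  'g' x 2
  'o' x 3
  'n' x 1
  'w' x 3
  'n' x 3
  'o' x 1
RLE = "g2o3n1w3n3o1"


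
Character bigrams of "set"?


Word: "set" (length 3)
Number of bigrams = 3 - 2 + 1 = 2
  Position 0: "se"
  Position 1: "et"
Bigrams = "se", "et"


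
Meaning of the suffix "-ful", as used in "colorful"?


Suffix: -ful
Example: colorful = color + -ful
Meaning = full of


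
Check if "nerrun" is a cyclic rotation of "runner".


Word: "runner", Candidate: "nerrun"
Method: check if candidate is substring of word+word
"runnerrunner" contains "nerrun"? Yes
Is rotation = Yes


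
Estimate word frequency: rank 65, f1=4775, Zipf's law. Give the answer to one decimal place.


Zipf's law: f(r) = f(1) / r
f(1) = 4775
f(65) = 4775 / 65
= 73.5 occurrences


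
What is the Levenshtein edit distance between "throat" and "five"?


Word 1: "throat" (length 6)
Word 2: "five" (length 4)
One optimal edit sequence (insert/delete/substitute each cost 1):
  1. delete 't'  (+1)
  2. delete 'h'  (+1)
  3. substitute 'r' -> 'f'  (+1)
  4. substitute 'o' -> 'i'  (+1)
  5. substitute 'a' -> 'v'  (+1)
  6. substitute 't' -> 'e'  (+1)
Total edit operations: 6
Edit distance = 6


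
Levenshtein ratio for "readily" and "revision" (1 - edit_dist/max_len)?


Word 1: "readily" (length 7)
Word 2: "revision" (length 8)
One optimal edit sequence:
  1. keep 'r'
  2. keep 'e'
  3. insert 'v'  (+1)
  4. substitute 'a' -> 'i'  (+1)
  5. substitute 'd' -> 's'  (+1)
  6. keep 'i'
  7. substitute 'l' -> 'o'  (+1)
  8. substitute 'y' -> 'n'  (+1)
Edit distance = 5
Max length = max(7, 8) = 8
Similarity = 1 - 5/8
= 0.3750


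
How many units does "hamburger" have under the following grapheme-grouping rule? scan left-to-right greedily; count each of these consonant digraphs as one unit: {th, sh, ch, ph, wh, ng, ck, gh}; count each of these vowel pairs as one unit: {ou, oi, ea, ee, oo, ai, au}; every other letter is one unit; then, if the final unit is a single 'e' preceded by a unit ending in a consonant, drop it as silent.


Word: "hamburger" (9 letters)
Left-to-right scan:
  [1] 'h' (letter)
  [2] 'a' (letter)
  [3] 'm' (letter)
  [4] 'b' (letter)
  [5] 'u' (letter)
  [6] 'r' (letter)
  [7] 'g' (letter)
  [8] 'e' (letter)
  [9] 'r' (letter)
Units from scan: 9
Sound units = 9 units


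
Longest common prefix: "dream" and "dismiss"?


Word 1: "dream"
Word 2: "dismiss"
Comparing from start:
  Pos 0: 'd' == 'd'
  Pos 1: 'r' != 'i' (stop)
LCP = "d" (length 1)


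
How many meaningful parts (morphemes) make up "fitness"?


Word: "fitness"
Morphemes: fit | -ness
Each morpheme carries meaning
= 2 morphemes


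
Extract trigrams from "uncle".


Word: "uncle" (length 5)
Number of trigrams = 5 - 3 + 1 = 3
  Position 0: "unc"
  Position 1: "ncl"
  Position 2: "cle"
Trigrams = "unc", "ncl", "cle"


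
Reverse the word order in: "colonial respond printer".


Original: "colonial respond printer"
Words (1..n): colonial | respond | printer
Reversed (n..1): printer | respond | colonial
Result = "printer respond colonial"


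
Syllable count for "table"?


Word: "table"
Syllable breakdown: ta | ble
Counting: 2 parts
= 2 syllables


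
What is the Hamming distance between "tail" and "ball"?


Comparing character by character (same length = 4):
  Pos 0: 't' vs 'b' !=
  Pos 1: 'a' vs 'a' =
  Pos 2: 'i' vs 'l' !=
  Pos 3: 'l' vs 'l' =
Hamming distance = 2


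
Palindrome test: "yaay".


Word: "yaay"
Reversed: "yaay"
Forward == Backward? yaay == yaay
Palindrome = Yes


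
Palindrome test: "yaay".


Word: "yaay"
Reversed: "yaay"
Forward == Backward? yaay == yaay
Palindrome = Yes


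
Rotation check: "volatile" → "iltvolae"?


Word: "volatile", Candidate: "iltvolae"
Method: check if candidate is substring of word+word
"volatilevolatile" contains "iltvolae"? No
Is rotation = No


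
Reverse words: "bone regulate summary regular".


Original: "bone regulate summary regular"
Words (1..n): bone | regulate | summary | regular
Reversed (n..1): regular | summary | regulate | bone
Result = "regular summary regulate bone"


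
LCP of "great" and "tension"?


Word 1: "great"
Word 2: "tension"
Comparing from start:
  Pos 0: 'g' != 't' (stop)
LCP = "" (length 0)


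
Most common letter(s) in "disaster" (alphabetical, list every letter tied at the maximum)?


Word: "disaster"
Letter counts:
  'a': 1
  'd': 1
  'e': 1
  'i': 1
  'r': 1
  's': 2
  't': 1
Maximum count = 2
Most frequent = 's' (2 times each)


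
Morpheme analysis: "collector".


Word: "collector"
Morphemes: collect | -or
Each morpheme carries meaning
= 2 morphemes


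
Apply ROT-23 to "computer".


Word: "computer"
Shift: 23
Each letter → (letter + shift) mod 26:
  'c' (2) + 23 = 25 → 'z'
  'o' (14) + 23 = 11 → 'l'
  'm' (12) + 23 = 9 → 'j'
  'p' (15) + 23 = 12 → 'm'
  'u' (20) + 23 = 17 → 'r'
  't' (19) + 23 = 16 → 'q'
  'e' (4) + 23 = 1 → 'b'
  'r' (17) + 23 = 14 → 'o'
Result = "zljmrqbo"


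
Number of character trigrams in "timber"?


Word: "timber" (length 6)
Number of 3-grams = length - 3 + 1 = 6 - 3 + 1
= 4


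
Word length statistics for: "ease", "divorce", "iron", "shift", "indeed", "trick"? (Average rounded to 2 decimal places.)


Lengths: "ease"=4, "divorce"=7, "iron"=4, "shift"=5, "indeed"=6, "trick"=5
Sum = 31, Count = 6
Average = 31/6 = 5.17
= avg=5.17, min=4, max=7


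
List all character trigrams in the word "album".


Word: "album" (length 5)
Number of trigrams = 5 - 3 + 1 = 3
  Position 0: "alb"
  Position 1: "lbu"
  Position 2: "bum"
Trigrams = "alb", "lbu", "bum"


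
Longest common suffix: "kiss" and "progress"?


Word 1: "kiss"
Word 2: "progress"
Comparing from end:
  Pos -1: 's' == 's'
  Pos -2: 's' == 's'
  Pos -3: 'i' != 'e' (stop)
LCS = "ss" (length 2)


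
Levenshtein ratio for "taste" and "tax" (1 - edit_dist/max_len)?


Word 1: "taste" (length 5)
Word 2: "tax" (length 3)
One optimal edit sequence:
  1. keep 't'
  2. keep 'a'
  3. delete 's'  (+1)
  4. delete 't'  (+1)
  5. substitute 'e' -> 'x'  (+1)
Edit distance = 3
Max length = max(5, 3) = 5
Similarity = 1 - 3/5
= 0.4000


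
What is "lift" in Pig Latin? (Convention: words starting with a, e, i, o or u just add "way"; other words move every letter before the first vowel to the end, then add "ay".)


Word: "lift"
Starts with consonant(s) → move to end, add 'ay'
Consonant cluster: "l"
Pig Latin = "iftlay"


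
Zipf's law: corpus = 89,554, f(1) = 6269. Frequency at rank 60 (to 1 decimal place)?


Zipf's law: f(r) = f(1) / r
f(1) = 6269
f(60) = 6269 / 60
= 104.5 occurrences


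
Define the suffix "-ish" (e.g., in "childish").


Suffix: -ish
Example: childish = child + -ish
Meaning = somewhat / having the qualities of


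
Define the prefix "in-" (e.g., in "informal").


Prefix: in-
Example: informal = in- + formal
Meaning = not / into


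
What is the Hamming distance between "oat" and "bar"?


Comparing character by character (same length = 3):
  Pos 0: 'o' vs 'b' !=
  Pos 1: 'a' vs 'a' =
  Pos 2: 't' vs 'r' !=
Hamming distance = 2


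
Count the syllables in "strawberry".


Word: "strawberry"
Syllable breakdown: straw · ber · ry
Counting: 3 parts
= 3 syllables


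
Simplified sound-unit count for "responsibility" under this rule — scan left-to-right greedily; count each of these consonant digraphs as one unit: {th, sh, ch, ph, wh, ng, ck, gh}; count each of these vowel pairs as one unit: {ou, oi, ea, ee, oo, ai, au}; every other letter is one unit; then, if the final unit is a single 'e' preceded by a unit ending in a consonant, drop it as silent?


Word: "responsibility" (14 letters)
Left-to-right scan:
  [1] 'r' (letter)
  [2] 'e' (letter)
  [3] 's' (letter)
  [4] 'p' (letter)
  [5] 'o' (letter)
  [6] 'n' (letter)
  [7] 's' (letter)
  [8] 'i' (letter)
  [9] 'b' (letter)
  [10] 'i' (letter)
  [11] 'l' (letter)
  [12] 'i' (letter)
  [13] 't' (letter)
  [14] 'y' (letter)
Units from scan: 14
Sound units = 14 units


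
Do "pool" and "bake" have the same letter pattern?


Pattern of "pool": [0, 1, 1, 2]
Pattern of "bake": [0, 1, 2, 3]
Patterns do not match
Same pattern = No


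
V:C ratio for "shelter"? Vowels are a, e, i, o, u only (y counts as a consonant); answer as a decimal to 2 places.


Word: "shelter"
Vowels (a,e,i,o,u): 2
Consonants: 5
Ratio = 2/5
= 0.40


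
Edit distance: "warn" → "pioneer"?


Word 1: "warn" (length 4)
Word 2: "pioneer" (length 7)
One optimal edit sequence (insert/delete/substitute each cost 1):
  1. substitute 'w' -> 'p'  (+1)
  2. substitute 'a' -> 'i'  (+1)
  3. substitute 'r' -> 'o'  (+1)
  4. keep 'n'
  5. insert 'e'  (+1)
  6. insert 'e'  (+1)
  7. insert 'r'  (+1)
Total edit operations: 6
Edit distance = 6


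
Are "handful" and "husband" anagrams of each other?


Word 1: "handful" → sorted: adfhlnu
Word 2: "husband" → sorted: abdhnsu
Same letters? adfhlnu != abdhnsu
Anagram = No


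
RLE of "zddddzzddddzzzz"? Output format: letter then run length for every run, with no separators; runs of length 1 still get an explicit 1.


String: "zddddzzddddzzzz"
Scanning for consecutive runs:
  'z' x 1
  'd' x 4
  'z' x 2
  'd' x 4
  'z' x 4
RLE = "z1d4z2d4z4"


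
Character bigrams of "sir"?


Word: "sir" (length 3)
Number of bigrams = 3 - 2 + 1 = 2
  Position 0: "si"
  Position 1: "ir"
Bigrams = "si", "ir"


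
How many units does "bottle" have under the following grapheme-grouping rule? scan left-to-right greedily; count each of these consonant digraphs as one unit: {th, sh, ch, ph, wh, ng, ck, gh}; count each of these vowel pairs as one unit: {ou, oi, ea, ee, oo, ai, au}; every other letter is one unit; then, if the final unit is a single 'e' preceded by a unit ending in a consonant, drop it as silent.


Word: "bottle" (6 letters)
Left-to-right scan:
  [1] 'b' (letter)
  [2] 'o' (letter)
  [3] 't' (letter)
  [4] 't' (letter)
  [5] 'l' (letter)
  [6] 'e' (letter)
Units from scan: 6
Final unit is 'e' after a consonant -> drop as silent (-1)
Sound units = 5 units


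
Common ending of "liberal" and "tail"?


Word 1: "liberal"
Word 2: "tail"
Comparing from end:
  Pos -1: 'l' == 'l'
  Pos -2: 'a' != 'i' (stop)
LCS = "l" (length 1)


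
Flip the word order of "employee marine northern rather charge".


Original: "employee marine northern rather charge"
Words (1..n): employee | marine | northern | rather | charge
Reversed (n..1): charge | rather | northern | marine | employee
Result = "charge rather northern marine employee"


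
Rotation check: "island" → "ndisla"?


Word: "island", Candidate: "ndisla"
Method: check if candidate is substring of word+word
"islandisland" contains "ndisla"? Yes
Is rotation = Yes


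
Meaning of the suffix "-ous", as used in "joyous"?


Suffix: -ous
Example: joyous (joy + -ous)
Meaning = having quality of


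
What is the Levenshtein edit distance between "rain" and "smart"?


Word 1: "rain" (length 4)
Word 2: "smart" (length 5)
One optimal edit sequence (insert/delete/substitute each cost 1):
  1. insert 's'  (+1)
  2. substitute 'r' -> 'm'  (+1)
  3. keep 'a'
  4. substitute 'i' -> 'r'  (+1)
  5. substitute 'n' -> 't'  (+1)
Total edit operations: 4
Edit distance = 4
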